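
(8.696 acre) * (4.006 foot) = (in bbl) 2.703e+05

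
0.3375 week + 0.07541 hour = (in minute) 3407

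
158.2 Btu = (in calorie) 3.989e+04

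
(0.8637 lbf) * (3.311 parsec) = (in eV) 2.45e+36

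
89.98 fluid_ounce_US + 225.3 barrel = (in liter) 3.582e+04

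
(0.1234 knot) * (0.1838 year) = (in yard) 4.024e+05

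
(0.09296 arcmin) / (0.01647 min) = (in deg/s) 0.001568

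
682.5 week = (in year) 13.09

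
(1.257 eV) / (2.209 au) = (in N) 6.094e-31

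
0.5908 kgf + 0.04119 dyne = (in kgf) 0.5908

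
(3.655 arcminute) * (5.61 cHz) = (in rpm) 0.0005696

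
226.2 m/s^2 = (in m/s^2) 226.2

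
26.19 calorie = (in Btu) 0.1039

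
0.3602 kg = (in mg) 3.602e+05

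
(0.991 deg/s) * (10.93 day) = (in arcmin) 5.615e+07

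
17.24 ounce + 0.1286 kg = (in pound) 1.361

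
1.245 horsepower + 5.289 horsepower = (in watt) 4872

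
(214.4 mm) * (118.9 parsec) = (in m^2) 7.866e+17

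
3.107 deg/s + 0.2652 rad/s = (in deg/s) 18.3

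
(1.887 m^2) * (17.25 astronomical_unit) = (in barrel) 3.063e+13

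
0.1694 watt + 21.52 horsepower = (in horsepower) 21.52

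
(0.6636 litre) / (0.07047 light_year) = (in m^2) 9.954e-19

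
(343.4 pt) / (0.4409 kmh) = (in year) 3.137e-08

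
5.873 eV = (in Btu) 8.919e-22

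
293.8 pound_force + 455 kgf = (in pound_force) 1297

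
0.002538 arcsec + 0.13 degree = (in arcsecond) 468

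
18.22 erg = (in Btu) 1.727e-09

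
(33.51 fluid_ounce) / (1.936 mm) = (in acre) 0.0001265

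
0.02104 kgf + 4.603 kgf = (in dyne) 4.535e+06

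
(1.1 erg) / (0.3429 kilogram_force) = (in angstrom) 327.1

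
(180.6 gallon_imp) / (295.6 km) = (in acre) 6.863e-10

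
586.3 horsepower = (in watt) 4.372e+05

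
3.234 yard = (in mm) 2957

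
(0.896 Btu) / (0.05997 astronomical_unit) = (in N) 1.054e-07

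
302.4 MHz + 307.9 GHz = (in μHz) 3.082e+17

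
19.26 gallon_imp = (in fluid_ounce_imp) 3082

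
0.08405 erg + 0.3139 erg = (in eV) 2.484e+11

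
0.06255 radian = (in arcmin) 215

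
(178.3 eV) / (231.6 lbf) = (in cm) 2.773e-18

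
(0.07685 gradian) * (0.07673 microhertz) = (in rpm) 8.845e-10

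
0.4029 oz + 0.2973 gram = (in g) 11.72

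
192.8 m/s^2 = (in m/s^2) 192.8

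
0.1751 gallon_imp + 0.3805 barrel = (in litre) 61.29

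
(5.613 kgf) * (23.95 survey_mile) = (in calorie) 5.071e+05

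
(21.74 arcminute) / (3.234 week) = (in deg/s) 1.852e-07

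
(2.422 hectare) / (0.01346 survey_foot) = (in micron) 5.904e+12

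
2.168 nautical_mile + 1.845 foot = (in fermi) 4.016e+18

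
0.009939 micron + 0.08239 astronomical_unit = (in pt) 3.494e+13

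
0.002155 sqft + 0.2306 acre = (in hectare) 0.09332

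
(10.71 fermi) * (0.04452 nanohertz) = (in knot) 9.268e-25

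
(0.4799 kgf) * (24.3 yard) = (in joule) 104.6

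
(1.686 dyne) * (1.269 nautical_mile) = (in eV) 2.473e+17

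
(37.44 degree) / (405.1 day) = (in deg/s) 1.07e-06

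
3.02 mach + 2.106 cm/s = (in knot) 1999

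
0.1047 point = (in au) 2.469e-16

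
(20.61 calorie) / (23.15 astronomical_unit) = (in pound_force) 5.598e-12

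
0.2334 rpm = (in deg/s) 1.4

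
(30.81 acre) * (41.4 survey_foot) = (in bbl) 9.896e+06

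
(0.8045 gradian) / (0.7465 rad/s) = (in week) 2.799e-08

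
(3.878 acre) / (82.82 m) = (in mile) 0.1177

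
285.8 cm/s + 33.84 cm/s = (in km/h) 11.51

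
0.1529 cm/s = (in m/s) 0.001529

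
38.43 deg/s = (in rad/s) 0.6707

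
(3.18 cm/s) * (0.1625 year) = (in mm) 1.63e+08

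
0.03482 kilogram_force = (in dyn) 3.415e+04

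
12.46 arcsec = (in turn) 9.614e-06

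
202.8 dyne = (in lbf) 0.0004559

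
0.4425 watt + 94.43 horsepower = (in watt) 7.042e+04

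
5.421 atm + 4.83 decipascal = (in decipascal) 5.493e+06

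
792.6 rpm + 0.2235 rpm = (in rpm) 792.8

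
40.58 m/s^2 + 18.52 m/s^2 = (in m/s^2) 59.1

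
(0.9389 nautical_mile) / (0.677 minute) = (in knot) 83.21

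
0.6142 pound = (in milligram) 2.786e+05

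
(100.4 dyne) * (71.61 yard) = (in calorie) 0.01571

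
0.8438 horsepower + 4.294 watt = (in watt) 633.5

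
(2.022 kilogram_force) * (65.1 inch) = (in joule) 32.79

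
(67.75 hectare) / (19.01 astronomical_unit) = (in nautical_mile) 1.286e-10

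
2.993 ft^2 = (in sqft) 2.993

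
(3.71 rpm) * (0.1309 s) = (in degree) 2.914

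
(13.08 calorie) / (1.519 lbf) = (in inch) 318.9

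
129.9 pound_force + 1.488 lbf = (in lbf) 131.4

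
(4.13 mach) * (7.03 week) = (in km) 5.979e+06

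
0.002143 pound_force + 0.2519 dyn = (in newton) 0.009535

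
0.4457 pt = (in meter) 0.0001572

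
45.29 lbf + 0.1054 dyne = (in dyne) 2.015e+07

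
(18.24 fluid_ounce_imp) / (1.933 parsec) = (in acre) 2.147e-24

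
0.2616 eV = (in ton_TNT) 1.002e-29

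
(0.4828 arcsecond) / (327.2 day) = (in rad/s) 8.28e-14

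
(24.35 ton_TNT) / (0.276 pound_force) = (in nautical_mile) 4.481e+07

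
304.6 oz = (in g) 8635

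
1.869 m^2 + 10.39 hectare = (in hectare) 10.39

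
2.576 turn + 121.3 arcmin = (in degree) 929.4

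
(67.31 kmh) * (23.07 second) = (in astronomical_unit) 2.883e-09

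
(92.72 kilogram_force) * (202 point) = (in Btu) 0.06141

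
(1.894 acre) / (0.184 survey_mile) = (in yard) 28.31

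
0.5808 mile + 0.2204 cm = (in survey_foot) 3067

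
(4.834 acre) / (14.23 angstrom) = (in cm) 1.375e+15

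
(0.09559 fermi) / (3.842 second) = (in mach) 7.307e-20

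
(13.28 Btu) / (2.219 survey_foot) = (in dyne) 2.072e+09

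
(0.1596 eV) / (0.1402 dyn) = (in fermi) 18.24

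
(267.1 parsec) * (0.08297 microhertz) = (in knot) 1.329e+12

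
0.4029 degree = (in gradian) 0.4477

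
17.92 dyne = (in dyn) 17.92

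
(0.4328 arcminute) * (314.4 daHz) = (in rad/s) 0.3958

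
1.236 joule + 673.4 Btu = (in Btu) 673.4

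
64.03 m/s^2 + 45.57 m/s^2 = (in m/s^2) 109.6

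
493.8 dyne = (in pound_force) 0.00111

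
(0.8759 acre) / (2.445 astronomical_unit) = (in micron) 0.009691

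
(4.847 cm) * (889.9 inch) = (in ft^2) 11.79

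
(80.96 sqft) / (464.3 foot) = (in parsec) 1.722e-18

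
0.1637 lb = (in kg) 0.07425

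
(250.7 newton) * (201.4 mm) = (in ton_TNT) 1.207e-08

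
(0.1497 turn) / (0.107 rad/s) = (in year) 2.787e-07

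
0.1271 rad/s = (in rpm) 1.214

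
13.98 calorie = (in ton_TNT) 1.398e-08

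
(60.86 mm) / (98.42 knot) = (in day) 1.391e-08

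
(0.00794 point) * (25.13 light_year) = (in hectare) 6.659e+07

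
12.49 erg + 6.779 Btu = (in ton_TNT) 1.709e-06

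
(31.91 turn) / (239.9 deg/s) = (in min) 0.7981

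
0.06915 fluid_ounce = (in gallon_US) 0.0005402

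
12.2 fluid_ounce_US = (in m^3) 0.0003608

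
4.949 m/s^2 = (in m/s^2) 4.949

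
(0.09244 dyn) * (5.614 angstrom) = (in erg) 5.19e-09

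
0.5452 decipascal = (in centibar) 5.452e-05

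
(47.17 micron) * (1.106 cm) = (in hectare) 5.217e-11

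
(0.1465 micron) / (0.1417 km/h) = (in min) 6.203e-08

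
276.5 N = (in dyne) 2.765e+07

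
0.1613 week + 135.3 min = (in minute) 1761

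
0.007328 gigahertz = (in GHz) 0.007328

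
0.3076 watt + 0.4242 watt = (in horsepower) 0.0009814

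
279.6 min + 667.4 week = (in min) 6.728e+06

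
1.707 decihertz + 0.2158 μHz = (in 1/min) 10.24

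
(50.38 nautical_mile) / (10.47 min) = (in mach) 0.4362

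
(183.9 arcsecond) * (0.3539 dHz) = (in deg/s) 0.001808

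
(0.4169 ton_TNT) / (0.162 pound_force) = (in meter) 2.421e+09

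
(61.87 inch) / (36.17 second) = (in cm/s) 4.345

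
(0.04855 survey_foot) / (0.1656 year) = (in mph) 6.339e-09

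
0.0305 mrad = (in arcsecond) 6.291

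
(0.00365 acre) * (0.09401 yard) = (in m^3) 1.27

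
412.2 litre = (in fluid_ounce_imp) 1.451e+04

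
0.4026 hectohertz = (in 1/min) 2416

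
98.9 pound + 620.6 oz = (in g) 6.245e+04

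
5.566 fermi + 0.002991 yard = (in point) 7.753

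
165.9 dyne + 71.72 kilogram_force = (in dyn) 7.033e+07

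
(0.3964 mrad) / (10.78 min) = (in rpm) 5.852e-06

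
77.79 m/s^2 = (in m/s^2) 77.79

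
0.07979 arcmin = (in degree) 0.00133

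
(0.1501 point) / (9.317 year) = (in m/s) 1.802e-13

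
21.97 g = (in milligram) 2.197e+04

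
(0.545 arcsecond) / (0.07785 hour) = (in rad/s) 9.428e-09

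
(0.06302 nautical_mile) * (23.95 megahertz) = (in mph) 6.253e+09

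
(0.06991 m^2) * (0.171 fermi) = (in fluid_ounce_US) 4.042e-13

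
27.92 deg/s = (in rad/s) 0.4873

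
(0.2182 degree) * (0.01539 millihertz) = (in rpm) 5.597e-07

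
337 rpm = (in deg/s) 2022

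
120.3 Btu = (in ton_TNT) 3.034e-05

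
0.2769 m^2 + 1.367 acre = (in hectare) 0.5532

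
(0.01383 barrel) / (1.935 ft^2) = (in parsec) 3.964e-19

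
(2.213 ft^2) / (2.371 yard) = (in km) 9.483e-05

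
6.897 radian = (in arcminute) 2.371e+04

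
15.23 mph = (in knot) 13.23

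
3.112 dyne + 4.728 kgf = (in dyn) 4.637e+06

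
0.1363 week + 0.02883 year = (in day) 11.48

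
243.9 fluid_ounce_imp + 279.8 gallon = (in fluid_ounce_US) 3.605e+04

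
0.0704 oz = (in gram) 1.996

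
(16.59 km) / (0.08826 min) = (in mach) 9.201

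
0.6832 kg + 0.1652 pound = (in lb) 1.671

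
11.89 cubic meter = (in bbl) 74.79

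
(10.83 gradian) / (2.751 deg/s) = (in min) 0.05905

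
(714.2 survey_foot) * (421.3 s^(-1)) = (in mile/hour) 2.052e+05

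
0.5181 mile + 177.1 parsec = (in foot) 1.793e+19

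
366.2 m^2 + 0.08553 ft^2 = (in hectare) 0.03662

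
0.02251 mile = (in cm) 3623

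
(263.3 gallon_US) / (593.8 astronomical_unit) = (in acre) 2.773e-18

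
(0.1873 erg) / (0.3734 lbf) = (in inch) 4.44e-07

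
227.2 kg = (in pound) 500.9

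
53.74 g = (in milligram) 5.374e+04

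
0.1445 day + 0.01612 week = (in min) 370.6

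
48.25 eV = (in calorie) 1.848e-18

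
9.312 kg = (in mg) 9.312e+06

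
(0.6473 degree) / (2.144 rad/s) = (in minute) 8.782e-05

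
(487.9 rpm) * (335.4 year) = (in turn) 8.601e+10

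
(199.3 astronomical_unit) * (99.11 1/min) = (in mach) 1.446e+11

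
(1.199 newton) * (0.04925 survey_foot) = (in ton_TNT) 4.302e-12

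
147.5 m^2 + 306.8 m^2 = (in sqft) 4890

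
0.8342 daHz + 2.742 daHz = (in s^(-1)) 35.76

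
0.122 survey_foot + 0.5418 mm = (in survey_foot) 0.1238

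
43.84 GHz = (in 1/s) 4.384e+10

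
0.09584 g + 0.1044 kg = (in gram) 104.5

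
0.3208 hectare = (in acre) 0.7927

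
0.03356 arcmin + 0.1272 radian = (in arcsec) 2.624e+04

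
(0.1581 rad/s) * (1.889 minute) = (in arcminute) 6.16e+04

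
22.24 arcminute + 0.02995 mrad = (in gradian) 0.4138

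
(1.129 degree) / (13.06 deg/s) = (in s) 0.08645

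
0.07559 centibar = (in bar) 0.0007559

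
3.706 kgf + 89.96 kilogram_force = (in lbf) 206.5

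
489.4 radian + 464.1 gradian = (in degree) 2.846e+04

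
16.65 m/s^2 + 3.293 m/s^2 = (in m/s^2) 19.94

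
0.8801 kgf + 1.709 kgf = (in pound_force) 5.708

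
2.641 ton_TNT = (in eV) 6.897e+28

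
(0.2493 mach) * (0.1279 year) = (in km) 3.424e+05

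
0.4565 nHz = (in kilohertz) 4.565e-13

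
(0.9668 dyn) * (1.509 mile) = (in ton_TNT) 5.612e-12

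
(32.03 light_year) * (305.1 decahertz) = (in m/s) 9.245e+20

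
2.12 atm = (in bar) 2.148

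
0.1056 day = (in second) 9124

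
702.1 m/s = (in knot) 1365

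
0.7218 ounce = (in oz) 0.7218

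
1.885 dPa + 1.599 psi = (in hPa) 110.2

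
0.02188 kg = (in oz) 0.7718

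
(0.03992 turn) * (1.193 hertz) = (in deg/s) 17.14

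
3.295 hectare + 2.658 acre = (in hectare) 4.371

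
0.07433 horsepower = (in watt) 55.43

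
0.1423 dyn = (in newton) 1.423e-06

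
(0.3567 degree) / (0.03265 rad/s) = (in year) 6.046e-09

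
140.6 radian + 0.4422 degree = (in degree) 8056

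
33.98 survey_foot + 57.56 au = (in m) 8.611e+12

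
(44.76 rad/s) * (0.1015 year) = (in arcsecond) 2.955e+13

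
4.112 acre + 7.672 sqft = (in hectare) 1.664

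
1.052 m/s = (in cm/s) 105.2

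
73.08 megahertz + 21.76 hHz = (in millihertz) 7.308e+10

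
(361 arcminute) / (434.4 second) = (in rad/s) 0.0002417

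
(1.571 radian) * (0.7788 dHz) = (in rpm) 1.168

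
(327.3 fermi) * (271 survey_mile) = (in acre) 3.527e-11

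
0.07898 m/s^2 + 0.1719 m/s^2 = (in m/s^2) 0.2509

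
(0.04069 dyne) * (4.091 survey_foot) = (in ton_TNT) 1.213e-16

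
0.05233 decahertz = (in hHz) 0.005233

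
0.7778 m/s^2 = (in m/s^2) 0.7778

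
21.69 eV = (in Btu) 3.294e-21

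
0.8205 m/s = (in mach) 0.00241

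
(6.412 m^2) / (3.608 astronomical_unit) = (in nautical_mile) 6.414e-15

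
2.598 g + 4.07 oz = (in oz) 4.162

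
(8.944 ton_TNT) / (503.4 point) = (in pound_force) 4.737e+10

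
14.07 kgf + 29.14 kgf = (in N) 423.7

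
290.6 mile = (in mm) 4.677e+08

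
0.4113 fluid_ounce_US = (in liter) 0.01216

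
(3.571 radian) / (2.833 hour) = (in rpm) 0.003344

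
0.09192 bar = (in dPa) 9.192e+04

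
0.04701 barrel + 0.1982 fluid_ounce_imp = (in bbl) 0.04705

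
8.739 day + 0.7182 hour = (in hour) 210.5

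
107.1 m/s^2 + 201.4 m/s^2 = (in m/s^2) 308.5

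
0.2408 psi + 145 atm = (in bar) 146.9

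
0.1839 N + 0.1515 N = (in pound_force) 0.0754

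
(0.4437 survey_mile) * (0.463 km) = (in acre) 81.7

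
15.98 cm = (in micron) 1.598e+05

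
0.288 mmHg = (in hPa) 0.384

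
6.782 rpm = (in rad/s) 0.7102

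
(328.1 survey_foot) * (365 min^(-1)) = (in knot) 1183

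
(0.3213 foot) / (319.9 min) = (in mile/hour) 1.141e-05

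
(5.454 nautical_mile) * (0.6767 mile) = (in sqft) 1.184e+08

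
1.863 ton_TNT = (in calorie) 1.863e+09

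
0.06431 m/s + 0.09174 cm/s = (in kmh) 0.2348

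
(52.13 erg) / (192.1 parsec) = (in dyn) 8.794e-20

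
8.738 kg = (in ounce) 308.2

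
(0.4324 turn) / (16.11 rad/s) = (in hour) 4.685e-05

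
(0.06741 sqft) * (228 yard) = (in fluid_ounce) 4.415e+04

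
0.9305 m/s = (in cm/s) 93.05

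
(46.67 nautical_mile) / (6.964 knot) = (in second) 2.413e+04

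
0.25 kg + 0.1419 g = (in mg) 2.501e+05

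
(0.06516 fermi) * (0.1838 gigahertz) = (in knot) 2.328e-08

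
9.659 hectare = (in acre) 23.87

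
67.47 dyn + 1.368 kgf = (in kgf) 1.368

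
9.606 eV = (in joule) 1.539e-18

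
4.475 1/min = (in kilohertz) 7.458e-05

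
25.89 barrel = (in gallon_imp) 905.4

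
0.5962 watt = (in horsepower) 0.0007995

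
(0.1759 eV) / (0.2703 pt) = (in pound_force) 6.644e-17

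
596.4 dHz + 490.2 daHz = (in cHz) 4.962e+05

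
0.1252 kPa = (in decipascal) 1252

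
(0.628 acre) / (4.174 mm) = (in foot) 1.998e+06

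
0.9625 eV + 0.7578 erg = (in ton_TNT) 1.811e-17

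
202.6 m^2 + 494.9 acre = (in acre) 495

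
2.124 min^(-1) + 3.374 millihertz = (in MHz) 3.877e-08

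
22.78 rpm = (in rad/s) 2.386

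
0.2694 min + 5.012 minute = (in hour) 0.08802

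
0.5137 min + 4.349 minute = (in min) 4.863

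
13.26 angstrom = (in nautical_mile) 7.16e-13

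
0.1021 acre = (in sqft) 4447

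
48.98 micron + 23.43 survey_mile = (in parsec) 1.222e-12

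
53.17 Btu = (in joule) 5.61e+04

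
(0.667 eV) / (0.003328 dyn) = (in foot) 1.054e-11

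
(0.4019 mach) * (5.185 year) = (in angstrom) 2.238e+20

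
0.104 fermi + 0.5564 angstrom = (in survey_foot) 1.825e-10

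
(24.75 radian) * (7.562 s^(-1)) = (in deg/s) 1.072e+04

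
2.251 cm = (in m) 0.02251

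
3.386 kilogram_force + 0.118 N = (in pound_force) 7.491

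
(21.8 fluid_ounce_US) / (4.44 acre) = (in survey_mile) 2.23e-11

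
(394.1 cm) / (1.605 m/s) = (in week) 4.06e-06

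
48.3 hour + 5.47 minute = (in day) 2.016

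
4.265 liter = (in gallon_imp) 0.9382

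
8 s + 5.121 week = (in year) 0.09821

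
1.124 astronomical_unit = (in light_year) 1.777e-05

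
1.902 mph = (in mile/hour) 1.902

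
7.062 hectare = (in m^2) 7.062e+04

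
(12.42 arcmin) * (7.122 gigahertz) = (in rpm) 2.457e+08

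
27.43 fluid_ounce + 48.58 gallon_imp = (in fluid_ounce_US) 7495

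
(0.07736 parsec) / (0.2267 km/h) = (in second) 3.791e+16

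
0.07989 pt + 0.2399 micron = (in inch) 0.001119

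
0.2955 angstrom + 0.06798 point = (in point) 0.06798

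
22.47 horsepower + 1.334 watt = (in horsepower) 22.47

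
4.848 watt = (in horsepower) 0.006501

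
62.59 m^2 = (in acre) 0.01547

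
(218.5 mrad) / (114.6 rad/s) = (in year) 6.046e-11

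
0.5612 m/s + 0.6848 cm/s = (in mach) 0.001668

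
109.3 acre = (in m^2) 4.423e+05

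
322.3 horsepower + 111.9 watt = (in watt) 2.405e+05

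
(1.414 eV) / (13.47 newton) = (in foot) 5.518e-20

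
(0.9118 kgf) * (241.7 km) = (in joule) 2.161e+06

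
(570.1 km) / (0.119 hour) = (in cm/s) 1.331e+05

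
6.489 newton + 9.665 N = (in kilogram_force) 1.647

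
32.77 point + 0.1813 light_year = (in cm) 1.715e+17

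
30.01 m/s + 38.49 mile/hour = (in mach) 0.1387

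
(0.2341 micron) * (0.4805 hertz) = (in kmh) 4.049e-07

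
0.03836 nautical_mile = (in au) 4.749e-10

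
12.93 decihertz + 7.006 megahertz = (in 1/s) 7.006e+06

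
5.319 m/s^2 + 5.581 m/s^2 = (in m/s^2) 10.9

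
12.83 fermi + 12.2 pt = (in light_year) 4.549e-19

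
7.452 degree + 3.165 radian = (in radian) 3.295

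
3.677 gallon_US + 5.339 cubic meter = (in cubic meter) 5.353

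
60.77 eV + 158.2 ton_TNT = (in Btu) 6.274e+08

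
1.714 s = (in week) 2.834e-06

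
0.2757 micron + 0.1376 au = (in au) 0.1376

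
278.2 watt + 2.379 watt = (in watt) 280.6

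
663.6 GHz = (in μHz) 6.636e+17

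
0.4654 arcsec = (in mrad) 0.002256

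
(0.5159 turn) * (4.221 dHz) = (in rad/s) 1.368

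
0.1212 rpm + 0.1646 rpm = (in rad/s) 0.02993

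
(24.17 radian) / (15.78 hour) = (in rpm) 0.004063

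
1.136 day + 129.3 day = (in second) 1.127e+07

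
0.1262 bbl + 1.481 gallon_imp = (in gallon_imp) 5.895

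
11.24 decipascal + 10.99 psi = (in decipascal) 7.577e+05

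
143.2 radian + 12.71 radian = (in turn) 24.81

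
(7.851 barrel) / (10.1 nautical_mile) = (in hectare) 6.673e-09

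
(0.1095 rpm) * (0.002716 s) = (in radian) 3.114e-05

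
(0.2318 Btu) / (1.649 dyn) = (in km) 1.483e+04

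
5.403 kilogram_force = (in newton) 52.99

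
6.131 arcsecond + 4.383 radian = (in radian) 4.383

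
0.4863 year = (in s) 1.534e+07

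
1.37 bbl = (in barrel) 1.37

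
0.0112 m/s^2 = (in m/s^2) 0.0112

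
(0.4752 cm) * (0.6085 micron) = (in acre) 7.145e-13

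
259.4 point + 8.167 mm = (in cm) 9.968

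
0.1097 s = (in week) 1.814e-07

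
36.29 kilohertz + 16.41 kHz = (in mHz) 5.27e+07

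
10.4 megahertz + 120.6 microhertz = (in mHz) 1.04e+10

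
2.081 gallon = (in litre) 7.877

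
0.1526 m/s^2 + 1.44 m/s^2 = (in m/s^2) 1.593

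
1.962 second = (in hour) 0.000545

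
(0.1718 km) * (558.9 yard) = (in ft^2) 9.451e+05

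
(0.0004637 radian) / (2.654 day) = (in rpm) 1.931e-08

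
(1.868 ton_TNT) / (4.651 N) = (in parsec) 5.446e-08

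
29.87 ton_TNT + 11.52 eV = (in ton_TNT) 29.87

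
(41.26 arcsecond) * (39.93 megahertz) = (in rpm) 7.627e+04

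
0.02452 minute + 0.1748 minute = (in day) 0.0001384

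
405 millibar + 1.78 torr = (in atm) 0.402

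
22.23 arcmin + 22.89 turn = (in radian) 143.8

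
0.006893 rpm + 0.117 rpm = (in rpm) 0.1239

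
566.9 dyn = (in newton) 0.005669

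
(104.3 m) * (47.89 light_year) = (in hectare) 4.726e+15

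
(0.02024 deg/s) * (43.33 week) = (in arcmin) 3.182e+07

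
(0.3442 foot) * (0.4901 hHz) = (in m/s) 5.142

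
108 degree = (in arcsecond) 3.888e+05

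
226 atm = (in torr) 1.718e+05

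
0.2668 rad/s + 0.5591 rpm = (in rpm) 3.107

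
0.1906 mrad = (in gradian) 0.01213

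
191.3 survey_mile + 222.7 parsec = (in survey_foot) 2.255e+19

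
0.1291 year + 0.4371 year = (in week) 29.52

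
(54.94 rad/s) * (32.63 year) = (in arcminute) 1.944e+14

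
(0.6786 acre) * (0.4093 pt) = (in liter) 396.5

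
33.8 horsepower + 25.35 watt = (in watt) 2.523e+04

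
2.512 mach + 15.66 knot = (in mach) 2.536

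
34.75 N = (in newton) 34.75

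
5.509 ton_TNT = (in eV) 1.439e+29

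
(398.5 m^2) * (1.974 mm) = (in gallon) 207.8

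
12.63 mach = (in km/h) 1.548e+04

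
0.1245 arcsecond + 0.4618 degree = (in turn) 0.001283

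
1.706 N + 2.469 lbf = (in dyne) 1.269e+06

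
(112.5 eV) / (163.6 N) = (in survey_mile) 6.846e-23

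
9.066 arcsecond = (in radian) 4.395e-05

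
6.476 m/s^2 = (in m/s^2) 6.476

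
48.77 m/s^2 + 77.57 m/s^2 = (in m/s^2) 126.3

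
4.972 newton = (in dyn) 4.972e+05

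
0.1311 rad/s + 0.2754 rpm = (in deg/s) 9.164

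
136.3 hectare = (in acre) 336.8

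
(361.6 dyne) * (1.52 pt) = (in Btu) 1.838e-09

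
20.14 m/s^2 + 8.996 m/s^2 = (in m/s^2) 29.14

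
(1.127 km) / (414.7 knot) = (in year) 1.675e-07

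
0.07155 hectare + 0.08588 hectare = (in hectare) 0.1574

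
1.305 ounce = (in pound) 0.08156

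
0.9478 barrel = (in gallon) 39.81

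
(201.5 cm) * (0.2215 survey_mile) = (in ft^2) 7732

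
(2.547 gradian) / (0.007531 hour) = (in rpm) 0.01409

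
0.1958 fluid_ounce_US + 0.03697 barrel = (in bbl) 0.03701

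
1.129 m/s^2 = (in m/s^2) 1.129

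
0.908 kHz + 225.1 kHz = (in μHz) 2.26e+11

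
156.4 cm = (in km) 0.001564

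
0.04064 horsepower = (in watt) 30.31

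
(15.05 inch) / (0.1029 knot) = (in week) 1.194e-05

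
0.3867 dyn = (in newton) 3.867e-06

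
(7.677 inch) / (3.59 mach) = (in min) 2.659e-06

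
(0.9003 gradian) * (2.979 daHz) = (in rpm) 4.023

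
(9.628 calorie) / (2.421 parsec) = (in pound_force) 1.212e-16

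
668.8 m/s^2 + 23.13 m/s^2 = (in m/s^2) 691.9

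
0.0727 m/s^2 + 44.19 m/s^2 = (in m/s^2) 44.26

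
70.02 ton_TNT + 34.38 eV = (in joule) 2.93e+11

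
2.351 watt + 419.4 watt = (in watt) 421.8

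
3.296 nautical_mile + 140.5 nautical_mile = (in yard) 2.912e+05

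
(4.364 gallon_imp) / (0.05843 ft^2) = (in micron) 3.655e+06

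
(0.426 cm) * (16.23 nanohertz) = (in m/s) 6.914e-11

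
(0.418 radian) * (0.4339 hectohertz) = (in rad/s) 18.14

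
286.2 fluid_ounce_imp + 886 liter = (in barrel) 5.624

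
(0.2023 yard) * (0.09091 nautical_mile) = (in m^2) 31.14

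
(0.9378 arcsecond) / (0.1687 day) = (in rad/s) 3.119e-10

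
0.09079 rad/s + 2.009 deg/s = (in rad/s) 0.1259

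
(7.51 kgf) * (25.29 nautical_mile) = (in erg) 3.449e+13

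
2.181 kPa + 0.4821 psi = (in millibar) 55.05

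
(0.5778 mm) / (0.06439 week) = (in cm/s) 1.484e-06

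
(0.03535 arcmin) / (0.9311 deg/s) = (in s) 0.0006328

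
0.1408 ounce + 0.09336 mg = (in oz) 0.1408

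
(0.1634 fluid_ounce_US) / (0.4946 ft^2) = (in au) 7.03e-16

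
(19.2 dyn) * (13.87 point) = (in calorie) 2.245e-07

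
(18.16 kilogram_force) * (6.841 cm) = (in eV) 7.604e+19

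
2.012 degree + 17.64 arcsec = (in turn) 0.005602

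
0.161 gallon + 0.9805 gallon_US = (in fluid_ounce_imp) 152.1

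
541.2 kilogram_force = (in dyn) 5.307e+08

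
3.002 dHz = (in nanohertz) 3.002e+08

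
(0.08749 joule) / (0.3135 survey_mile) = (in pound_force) 3.898e-05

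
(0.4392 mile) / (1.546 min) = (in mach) 0.02238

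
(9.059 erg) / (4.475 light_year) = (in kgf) 2.182e-24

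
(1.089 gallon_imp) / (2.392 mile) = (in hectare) 1.286e-10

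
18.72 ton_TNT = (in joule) 7.832e+10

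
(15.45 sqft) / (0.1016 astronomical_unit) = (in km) 9.444e-14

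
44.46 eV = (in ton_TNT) 1.703e-27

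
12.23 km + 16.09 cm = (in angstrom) 1.223e+14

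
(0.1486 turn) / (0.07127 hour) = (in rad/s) 0.003639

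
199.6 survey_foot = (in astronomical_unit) 4.067e-10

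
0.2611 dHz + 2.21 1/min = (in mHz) 62.94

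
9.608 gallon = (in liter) 36.37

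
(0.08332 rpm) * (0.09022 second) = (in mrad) 0.7872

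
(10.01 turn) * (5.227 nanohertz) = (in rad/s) 3.288e-07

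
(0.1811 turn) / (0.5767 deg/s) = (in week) 0.0001869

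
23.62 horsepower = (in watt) 1.761e+04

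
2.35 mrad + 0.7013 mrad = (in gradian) 0.1943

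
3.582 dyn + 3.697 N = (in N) 3.697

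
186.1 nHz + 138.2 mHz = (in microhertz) 1.382e+05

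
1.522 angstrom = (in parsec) 4.932e-27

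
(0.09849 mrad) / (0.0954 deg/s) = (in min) 0.0009859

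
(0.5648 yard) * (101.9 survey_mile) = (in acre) 20.93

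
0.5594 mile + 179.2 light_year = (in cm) 1.695e+20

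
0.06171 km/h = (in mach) 5.034e-05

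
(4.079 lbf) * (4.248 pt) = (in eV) 1.697e+17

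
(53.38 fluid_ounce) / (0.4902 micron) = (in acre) 0.7958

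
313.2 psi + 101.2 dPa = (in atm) 21.31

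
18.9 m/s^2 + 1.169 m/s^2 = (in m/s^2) 20.07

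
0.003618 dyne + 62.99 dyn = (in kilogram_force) 6.424e-05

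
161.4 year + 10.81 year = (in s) 5.431e+09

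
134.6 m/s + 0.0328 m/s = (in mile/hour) 301.2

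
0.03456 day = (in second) 2986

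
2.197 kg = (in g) 2197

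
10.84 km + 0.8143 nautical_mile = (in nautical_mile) 6.667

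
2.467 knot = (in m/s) 1.269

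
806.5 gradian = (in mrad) 1.267e+04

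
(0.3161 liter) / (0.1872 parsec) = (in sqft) 5.89e-19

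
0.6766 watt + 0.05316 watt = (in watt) 0.7298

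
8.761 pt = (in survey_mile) 1.92e-06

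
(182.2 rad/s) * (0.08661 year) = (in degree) 2.851e+10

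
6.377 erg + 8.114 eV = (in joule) 6.377e-07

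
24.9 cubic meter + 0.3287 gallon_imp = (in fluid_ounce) 8.42e+05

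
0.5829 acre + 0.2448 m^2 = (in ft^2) 2.539e+04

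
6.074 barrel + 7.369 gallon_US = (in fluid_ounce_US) 3.36e+04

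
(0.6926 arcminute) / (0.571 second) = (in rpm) 0.003369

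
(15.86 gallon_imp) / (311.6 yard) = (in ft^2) 0.002724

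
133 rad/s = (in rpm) 1270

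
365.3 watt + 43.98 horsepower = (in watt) 3.316e+04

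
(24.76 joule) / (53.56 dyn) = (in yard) 5.056e+04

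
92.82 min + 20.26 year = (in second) 6.389e+08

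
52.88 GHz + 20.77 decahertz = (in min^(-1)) 3.173e+12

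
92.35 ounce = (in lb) 5.772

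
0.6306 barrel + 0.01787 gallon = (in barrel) 0.631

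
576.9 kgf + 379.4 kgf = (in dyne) 9.378e+08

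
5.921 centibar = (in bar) 0.05921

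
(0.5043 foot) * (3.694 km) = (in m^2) 567.8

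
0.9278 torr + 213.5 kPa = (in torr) 1602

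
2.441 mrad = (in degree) 0.1399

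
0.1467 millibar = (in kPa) 0.01467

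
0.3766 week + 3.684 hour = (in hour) 66.95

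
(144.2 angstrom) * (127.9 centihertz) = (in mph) 4.126e-08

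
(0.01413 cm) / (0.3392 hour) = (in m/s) 1.157e-07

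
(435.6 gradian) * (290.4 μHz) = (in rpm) 0.01897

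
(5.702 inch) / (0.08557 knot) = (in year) 1.043e-07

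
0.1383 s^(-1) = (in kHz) 0.0001383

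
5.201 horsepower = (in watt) 3878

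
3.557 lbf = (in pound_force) 3.557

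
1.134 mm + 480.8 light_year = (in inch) 1.791e+20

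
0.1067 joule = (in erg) 1.067e+06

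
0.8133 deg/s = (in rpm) 0.1356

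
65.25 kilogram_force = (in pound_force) 143.9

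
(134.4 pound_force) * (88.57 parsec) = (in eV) 1.02e+40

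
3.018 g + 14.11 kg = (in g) 1.411e+04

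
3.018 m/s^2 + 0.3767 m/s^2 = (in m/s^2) 3.395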